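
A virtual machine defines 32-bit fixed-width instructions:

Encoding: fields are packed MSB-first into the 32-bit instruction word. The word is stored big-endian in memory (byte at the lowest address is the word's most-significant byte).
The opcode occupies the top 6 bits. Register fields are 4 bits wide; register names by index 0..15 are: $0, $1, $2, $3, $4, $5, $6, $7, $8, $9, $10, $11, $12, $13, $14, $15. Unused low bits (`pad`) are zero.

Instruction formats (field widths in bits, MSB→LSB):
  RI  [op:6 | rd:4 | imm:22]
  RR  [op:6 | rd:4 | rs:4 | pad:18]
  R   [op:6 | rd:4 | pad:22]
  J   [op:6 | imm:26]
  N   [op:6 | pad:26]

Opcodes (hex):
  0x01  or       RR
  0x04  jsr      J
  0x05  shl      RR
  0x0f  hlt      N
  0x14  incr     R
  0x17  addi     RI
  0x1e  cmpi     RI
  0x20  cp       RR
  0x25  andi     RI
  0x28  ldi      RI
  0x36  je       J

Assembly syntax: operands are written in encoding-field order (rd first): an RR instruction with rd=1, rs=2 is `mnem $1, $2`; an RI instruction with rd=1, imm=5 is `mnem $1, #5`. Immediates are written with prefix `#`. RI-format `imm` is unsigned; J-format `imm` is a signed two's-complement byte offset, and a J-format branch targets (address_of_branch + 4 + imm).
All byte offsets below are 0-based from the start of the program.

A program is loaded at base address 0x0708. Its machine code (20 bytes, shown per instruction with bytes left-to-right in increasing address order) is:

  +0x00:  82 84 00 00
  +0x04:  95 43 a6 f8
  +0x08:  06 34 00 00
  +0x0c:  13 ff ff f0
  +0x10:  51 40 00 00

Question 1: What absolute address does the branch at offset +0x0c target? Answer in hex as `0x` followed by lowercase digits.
0x0708

@+0c  big-endian(13 ff ff f0) = 0x13fffff0
  opcode bits[31:26]=0x4: jsr/J
  [25:0] imm=67108848 (s26→-16) = #-16
  target = base 0x0708 + off 0x0c + 4 + imm -16 = 0x0708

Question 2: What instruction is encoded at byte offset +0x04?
[04] 95 43 a6 f8 → 0x9543a6f8
  op=0x9543a6f8>>26=0x25 ⇒ andi (RI)
  [25:22] rd=5 = $5
  [21:0] imm=239352 = #239352

andi $5, #239352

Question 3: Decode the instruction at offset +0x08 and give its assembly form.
or $8, $13

[08] 06 34 00 00 → 0x06340000
  top 6b → 0x1 → or [RR]
  rd@[25:22]=0x8 ⇒ $8
  rs@[21:18]=0xd ⇒ $13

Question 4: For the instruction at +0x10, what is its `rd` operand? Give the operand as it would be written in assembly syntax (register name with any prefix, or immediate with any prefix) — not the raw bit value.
$5

off 0x10: read 51 40 00 00 as big → 0x51400000
  opcode bits[31:26]=0x14: incr/R
  rd: (w>>22)&0xf=0x5 → $5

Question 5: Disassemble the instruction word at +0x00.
+0x00: 82 84 00 00 ⇒ word 0x82840000 (big)
  opcode bits[31:26]=0x20: cp/RR
  rd: (w>>22)&0xf=0xa → $10
  rs: (w>>18)&0xf=0x1 → $1

cp $10, $1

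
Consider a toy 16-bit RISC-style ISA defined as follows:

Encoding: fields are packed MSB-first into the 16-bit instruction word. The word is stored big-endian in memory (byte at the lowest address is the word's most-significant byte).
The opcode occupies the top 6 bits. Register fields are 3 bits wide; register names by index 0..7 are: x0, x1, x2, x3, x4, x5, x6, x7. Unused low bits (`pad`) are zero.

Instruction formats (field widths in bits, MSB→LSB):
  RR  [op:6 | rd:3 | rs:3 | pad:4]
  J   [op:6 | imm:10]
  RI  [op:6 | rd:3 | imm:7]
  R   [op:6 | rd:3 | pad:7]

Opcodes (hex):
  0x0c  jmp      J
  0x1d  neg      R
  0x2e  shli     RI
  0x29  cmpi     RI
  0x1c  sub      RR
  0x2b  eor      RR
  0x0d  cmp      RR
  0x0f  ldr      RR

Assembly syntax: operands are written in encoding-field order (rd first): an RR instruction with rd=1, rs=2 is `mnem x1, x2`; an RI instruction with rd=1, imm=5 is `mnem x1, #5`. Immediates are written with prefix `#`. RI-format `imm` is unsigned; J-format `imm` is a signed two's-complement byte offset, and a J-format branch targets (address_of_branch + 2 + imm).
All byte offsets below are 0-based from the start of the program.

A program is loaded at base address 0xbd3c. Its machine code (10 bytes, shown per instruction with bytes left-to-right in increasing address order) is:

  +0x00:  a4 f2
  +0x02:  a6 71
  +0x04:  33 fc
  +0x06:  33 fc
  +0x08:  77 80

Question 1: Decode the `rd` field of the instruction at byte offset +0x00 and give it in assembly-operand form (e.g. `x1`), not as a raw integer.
off 0x00: read a4 f2 as big → 0xa4f2
  top 6b → 0x29 → cmpi [RI]
  rd: (w>>7)&0x7=0x1 → x1
  imm: (w>>0)&0x7f=0x72 → #114

x1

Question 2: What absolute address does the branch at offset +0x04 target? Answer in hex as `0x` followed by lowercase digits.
0xbd3e

@+04  big-endian(33 fc) = 0x33fc
  opcode bits[15:10]=0xc: jmp/J
  [9:0] imm=1020 (s10→-4) = #-4
  target = base 0xbd3c + off 0x04 + 2 + imm -4 = 0xbd3e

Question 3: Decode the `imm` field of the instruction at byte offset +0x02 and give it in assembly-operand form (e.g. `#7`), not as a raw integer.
#113

@+02  big-endian(a6 71) = 0xa671
  top 6b → 0x29 → cmpi [RI]
  [9:7] rd=4 = x4
  [6:0] imm=113 = #113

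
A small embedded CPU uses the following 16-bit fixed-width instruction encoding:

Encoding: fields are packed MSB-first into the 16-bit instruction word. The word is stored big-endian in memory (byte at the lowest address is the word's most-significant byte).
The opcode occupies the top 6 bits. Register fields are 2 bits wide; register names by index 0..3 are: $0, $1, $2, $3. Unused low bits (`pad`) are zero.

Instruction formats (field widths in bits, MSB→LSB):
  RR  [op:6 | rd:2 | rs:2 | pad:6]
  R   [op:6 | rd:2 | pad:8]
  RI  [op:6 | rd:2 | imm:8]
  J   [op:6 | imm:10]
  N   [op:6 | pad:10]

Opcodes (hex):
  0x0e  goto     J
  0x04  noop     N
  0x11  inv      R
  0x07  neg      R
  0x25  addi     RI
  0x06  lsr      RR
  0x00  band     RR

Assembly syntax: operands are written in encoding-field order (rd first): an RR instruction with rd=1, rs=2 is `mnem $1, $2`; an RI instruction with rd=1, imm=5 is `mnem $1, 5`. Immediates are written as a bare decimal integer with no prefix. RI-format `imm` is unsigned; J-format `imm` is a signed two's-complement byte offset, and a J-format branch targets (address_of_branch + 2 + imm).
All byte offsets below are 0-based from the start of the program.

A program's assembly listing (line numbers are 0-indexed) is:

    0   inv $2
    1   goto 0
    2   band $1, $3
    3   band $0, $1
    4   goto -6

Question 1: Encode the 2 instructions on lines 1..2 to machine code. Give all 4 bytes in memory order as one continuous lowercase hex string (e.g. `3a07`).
line 1 (goto): pack op=0xe:6|imm=0:10 = 0x3800; big→ 38 00
line 2 (band): pack op=0x0:6|rd=1:2|rs=3:2|pad=0:6 = 0x01c0; big→ 01 c0

380001c0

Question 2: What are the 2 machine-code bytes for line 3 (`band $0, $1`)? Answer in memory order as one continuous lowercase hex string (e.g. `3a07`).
3. band fields op=0x0:6|rd=0:2|rs=1:2|pad=0:6 → word 0040h → 00 40

0040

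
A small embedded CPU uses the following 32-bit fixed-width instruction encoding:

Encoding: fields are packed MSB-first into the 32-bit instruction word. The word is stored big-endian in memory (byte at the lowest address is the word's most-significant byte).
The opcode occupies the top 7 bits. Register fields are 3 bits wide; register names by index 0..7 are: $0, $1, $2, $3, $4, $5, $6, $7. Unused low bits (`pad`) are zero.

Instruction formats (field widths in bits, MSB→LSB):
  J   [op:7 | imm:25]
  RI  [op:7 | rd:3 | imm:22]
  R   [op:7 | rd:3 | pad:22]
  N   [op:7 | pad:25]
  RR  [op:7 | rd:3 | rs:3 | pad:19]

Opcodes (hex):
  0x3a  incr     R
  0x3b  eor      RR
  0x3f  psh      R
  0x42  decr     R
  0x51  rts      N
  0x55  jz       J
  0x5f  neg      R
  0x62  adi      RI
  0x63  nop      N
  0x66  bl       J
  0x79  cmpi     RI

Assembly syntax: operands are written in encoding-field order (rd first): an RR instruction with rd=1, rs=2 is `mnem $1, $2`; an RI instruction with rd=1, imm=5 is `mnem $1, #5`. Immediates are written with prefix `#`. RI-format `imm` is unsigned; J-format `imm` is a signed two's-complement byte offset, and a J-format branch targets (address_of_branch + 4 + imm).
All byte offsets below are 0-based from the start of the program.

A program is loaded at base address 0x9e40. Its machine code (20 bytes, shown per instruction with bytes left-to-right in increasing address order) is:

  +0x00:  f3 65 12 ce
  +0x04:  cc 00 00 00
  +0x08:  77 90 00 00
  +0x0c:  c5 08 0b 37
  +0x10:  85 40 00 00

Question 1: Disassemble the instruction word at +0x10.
off 0x10: read 85 40 00 00 as big → 0x85400000
  top 7b → 0x42 → decr [R]
  rd@[24:22]=0x5 ⇒ $5

decr $5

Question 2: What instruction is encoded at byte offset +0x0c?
adi $4, #527159

off 0x0c: read c5 08 0b 37 as big → 0xc5080b37
  top 7b → 0x62 → adi [RI]
  [24:22] rd=4 = $4
  [21:0] imm=527159 = #527159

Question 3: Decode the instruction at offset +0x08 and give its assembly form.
+0x08: 77 90 00 00 ⇒ word 0x77900000 (big)
  op=0x77900000>>25=0x3b ⇒ eor (RR)
  rd: (w>>22)&0x7=0x6 → $6
  rs: (w>>19)&0x7=0x2 → $2

eor $6, $2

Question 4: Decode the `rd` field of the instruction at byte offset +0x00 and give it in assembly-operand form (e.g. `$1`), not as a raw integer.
[00] f3 65 12 ce → 0xf36512ce
  opcode bits[31:25]=0x79: cmpi/RI
  [24:22] rd=5 = $5
  [21:0] imm=2429646 = #2429646

$5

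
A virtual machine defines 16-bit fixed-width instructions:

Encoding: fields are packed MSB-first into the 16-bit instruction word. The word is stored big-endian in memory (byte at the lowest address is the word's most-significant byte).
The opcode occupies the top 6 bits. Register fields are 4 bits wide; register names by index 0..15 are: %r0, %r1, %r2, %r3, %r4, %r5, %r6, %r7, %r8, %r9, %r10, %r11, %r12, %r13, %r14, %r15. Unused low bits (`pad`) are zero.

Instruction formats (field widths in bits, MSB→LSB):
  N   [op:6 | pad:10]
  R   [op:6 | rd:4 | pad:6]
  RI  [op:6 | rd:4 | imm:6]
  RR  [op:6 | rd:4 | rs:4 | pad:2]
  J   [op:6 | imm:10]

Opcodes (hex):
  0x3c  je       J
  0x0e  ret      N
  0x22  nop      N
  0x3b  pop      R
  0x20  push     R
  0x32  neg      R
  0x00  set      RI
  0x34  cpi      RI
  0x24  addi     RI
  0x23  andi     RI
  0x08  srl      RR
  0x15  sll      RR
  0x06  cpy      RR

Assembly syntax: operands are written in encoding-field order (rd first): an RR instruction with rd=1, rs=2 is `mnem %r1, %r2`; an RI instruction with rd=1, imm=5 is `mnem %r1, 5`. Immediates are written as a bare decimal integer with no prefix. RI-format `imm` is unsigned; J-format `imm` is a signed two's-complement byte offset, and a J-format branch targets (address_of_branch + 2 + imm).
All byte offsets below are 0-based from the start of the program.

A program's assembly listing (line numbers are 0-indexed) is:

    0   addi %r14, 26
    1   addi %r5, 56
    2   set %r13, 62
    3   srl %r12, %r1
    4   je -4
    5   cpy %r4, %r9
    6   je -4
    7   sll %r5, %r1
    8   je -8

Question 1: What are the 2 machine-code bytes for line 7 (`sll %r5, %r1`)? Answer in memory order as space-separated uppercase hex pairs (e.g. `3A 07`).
line 7 (sll): pack op=0x15:6|rd=5:4|rs=1:4|pad=0:2 = 0x5544; big→ 55 44

55 44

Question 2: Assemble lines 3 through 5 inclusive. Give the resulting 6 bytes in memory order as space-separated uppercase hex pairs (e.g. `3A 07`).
23 04 F3 FC 19 24

3. srl fields op=0x8:6|rd=12:4|rs=1:4|pad=0:2 → word 2304h → 23 04
4. je fields op=0x3c:6|imm=-4:10 → word f3fch → f3 fc
5. cpy fields op=0x6:6|rd=4:4|rs=9:4|pad=0:2 → word 1924h → 19 24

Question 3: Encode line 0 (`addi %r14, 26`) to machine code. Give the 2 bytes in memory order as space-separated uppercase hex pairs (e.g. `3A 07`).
0. addi fields op=0x24:6|rd=14:4|imm=26:6 → word 939ah → 93 9a

93 9A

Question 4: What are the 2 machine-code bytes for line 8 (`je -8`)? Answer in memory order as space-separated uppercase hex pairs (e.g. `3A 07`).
8. je fields op=0x3c:6|imm=-8:10 → word f3f8h → f3 f8

F3 F8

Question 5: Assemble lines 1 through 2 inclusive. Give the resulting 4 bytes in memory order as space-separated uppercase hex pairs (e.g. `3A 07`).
line 1 (addi): pack op=0x24:6|rd=5:4|imm=56:6 = 0x9178; big→ 91 78
line 2 (set): pack op=0x0:6|rd=13:4|imm=62:6 = 0x037e; big→ 03 7e

91 78 03 7E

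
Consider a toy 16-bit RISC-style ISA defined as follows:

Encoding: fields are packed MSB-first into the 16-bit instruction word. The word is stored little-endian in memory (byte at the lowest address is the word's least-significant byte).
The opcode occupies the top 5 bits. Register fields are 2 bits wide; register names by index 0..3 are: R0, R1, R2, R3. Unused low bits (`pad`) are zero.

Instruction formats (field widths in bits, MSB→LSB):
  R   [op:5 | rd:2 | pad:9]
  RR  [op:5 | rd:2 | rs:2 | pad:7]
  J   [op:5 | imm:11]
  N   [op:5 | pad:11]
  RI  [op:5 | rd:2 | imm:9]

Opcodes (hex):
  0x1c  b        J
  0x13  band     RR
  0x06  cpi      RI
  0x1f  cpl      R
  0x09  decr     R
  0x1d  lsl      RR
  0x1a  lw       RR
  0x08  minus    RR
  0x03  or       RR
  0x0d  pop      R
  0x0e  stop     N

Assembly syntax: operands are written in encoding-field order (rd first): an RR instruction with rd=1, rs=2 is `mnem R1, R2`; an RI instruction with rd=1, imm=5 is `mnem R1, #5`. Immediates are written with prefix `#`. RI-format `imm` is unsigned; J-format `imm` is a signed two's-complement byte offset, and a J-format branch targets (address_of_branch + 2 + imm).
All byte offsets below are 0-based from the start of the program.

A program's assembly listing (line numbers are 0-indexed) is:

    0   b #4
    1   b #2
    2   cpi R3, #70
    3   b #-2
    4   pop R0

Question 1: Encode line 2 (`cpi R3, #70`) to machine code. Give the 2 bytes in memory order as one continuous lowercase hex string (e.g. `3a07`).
line 2 (cpi): pack op=0x6:5|rd=3:2|imm=70:9 = 0x3646; little→ 46 36

4636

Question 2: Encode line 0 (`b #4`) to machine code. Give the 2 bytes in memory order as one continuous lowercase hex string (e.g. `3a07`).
L0: b op=0x1c:5|imm=4:11 ⇒ 0xe004 ⇒ little 04 e0

04e0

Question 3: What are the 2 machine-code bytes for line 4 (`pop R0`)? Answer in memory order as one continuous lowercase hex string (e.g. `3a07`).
0068

L4: pop op=0xd:5|rd=0:2|pad=0:9 ⇒ 0x6800 ⇒ little 00 68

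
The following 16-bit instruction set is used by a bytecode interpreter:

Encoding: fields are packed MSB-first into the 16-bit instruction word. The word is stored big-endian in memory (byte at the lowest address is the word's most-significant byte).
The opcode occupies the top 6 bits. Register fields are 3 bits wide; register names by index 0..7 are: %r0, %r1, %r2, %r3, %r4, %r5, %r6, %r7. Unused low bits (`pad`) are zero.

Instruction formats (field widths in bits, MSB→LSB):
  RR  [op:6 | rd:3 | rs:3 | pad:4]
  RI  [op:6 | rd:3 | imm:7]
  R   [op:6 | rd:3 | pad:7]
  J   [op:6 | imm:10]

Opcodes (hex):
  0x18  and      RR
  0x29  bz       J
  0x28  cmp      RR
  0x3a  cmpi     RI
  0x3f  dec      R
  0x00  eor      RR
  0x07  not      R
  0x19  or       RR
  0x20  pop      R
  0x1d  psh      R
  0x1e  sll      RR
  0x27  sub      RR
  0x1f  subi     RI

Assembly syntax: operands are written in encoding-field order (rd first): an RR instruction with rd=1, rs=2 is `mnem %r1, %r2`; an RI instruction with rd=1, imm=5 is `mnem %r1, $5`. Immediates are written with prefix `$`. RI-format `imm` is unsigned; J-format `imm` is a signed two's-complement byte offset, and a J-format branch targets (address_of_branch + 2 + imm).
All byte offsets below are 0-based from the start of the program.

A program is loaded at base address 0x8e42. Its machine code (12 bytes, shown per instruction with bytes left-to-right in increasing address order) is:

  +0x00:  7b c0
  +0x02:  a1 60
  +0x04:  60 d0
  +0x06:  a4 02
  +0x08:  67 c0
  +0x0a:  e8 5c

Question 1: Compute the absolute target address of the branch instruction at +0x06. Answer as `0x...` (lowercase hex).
off 0x06: read a4 02 as big → 0xa402
  opcode bits[15:10]=0x29: bz/J
  imm: (w>>0)&0x3ff=0x2 → $2
  target = base 0x8e42 + off 0x06 + 2 + imm 2 = 0x8e4c

0x8e4c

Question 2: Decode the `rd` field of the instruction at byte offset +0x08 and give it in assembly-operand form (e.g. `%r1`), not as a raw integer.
%r7

@+08  big-endian(67 c0) = 0x67c0
  opcode bits[15:10]=0x19: or/RR
  rd@[9:7]=0x7 ⇒ %r7
  rs@[6:4]=0x4 ⇒ %r4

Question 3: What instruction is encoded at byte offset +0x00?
off 0x00: read 7b c0 as big → 0x7bc0
  op=0x7bc0>>10=0x1e ⇒ sll (RR)
  rd: (w>>7)&0x7=0x7 → %r7
  rs: (w>>4)&0x7=0x4 → %r4

sll %r7, %r4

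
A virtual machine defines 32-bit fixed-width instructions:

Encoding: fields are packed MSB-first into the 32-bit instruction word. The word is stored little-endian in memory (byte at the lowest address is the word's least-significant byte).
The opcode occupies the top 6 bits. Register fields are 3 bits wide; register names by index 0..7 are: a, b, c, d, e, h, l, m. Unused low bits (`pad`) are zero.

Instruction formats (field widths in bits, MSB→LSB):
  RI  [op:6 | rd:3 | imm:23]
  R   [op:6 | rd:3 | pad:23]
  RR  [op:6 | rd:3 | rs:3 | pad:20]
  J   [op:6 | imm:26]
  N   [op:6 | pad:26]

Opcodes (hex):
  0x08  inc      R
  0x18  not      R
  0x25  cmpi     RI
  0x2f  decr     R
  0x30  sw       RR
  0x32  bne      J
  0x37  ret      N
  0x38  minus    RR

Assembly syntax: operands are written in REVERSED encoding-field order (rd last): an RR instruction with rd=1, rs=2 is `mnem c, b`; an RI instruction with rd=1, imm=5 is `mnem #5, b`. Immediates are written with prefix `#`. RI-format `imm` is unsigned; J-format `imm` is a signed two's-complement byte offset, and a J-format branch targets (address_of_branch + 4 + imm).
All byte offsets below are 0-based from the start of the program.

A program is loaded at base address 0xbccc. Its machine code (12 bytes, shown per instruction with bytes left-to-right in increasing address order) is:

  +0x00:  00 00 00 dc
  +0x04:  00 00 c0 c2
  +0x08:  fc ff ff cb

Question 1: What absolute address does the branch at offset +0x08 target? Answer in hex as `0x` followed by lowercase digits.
+0x08: fc ff ff cb ⇒ word 0xcbfffffc (little)
  op=0xcbfffffc>>26=0x32 ⇒ bne (J)
  imm: (w>>0)&0x3ffffff=0x3fffffc (s26→-4) → #-4
  target = base 0xbccc + off 0x08 + 4 + imm -4 = 0xbcd4

0xbcd4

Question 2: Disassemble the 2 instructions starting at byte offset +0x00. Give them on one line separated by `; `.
+0x00: 00 00 00 dc ⇒ word 0xdc000000 (little)
  op=0xdc000000>>26=0x37 ⇒ ret (N)
+0x04: 00 00 c0 c2 ⇒ word 0xc2c00000 (little)
  op=0xc2c00000>>26=0x30 ⇒ sw (RR)
  rd: (w>>23)&0x7=0x5 → h
  rs: (w>>20)&0x7=0x4 → e

ret; sw e, h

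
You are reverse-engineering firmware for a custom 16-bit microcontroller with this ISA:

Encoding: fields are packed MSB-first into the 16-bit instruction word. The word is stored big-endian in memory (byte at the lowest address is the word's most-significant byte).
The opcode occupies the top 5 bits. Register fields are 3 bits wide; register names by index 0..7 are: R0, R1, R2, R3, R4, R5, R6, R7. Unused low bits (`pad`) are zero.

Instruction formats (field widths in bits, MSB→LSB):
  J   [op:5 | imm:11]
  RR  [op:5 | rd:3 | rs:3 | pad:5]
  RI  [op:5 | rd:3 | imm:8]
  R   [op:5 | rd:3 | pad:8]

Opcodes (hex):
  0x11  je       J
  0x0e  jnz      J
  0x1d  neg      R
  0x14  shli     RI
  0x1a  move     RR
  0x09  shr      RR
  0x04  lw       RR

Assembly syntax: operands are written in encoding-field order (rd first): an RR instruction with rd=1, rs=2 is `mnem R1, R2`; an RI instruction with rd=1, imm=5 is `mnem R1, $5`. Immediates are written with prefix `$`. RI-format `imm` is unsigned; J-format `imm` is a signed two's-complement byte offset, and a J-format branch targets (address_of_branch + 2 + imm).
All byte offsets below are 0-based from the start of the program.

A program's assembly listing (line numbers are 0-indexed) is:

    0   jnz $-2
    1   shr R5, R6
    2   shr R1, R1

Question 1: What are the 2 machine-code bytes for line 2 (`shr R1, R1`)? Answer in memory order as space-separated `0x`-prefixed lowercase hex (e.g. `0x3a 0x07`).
2. shr fields op=0x9:5|rd=1:3|rs=1:3|pad=0:5 → word 4920h → 49 20

0x49 0x20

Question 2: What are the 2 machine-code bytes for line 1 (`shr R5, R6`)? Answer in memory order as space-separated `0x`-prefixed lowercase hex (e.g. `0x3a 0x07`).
0x4d 0xc0

1. shr fields op=0x9:5|rd=5:3|rs=6:3|pad=0:5 → word 4dc0h → 4d c0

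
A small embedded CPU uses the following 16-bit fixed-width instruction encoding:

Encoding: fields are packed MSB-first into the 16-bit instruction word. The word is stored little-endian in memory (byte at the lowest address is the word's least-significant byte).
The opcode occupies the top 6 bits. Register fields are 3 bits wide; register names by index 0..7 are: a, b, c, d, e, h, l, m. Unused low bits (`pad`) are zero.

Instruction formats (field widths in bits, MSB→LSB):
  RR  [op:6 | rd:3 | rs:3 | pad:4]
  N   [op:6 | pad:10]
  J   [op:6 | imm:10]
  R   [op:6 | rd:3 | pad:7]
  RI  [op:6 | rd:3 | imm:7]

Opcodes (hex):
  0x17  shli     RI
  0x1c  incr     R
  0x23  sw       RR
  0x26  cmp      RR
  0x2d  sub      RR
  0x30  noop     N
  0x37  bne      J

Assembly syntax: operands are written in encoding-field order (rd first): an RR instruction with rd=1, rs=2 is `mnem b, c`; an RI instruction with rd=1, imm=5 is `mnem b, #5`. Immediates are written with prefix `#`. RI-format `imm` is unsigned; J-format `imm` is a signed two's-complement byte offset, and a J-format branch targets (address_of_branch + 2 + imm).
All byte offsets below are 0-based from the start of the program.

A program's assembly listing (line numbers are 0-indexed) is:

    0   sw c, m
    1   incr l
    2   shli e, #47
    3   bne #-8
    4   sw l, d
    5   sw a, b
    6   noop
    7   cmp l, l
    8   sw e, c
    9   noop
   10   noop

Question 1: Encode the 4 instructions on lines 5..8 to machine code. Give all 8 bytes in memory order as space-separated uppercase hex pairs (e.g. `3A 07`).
5. sw fields op=0x23:6|rd=0:3|rs=1:3|pad=0:4 → word 8c10h → 10 8c
6. noop fields op=0x30:6|pad=0:10 → word c000h → 00 c0
7. cmp fields op=0x26:6|rd=6:3|rs=6:3|pad=0:4 → word 9b60h → 60 9b
8. sw fields op=0x23:6|rd=4:3|rs=2:3|pad=0:4 → word 8e20h → 20 8e

10 8C 00 C0 60 9B 20 8E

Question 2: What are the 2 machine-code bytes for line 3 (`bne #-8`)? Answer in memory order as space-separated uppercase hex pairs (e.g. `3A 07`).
3. bne fields op=0x37:6|imm=-8:10 → word dff8h → f8 df

F8 DF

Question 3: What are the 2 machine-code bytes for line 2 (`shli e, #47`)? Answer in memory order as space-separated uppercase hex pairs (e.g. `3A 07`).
2. shli fields op=0x17:6|rd=4:3|imm=47:7 → word 5e2fh → 2f 5e

2F 5E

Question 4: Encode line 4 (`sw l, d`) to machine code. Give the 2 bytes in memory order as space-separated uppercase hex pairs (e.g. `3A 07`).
line 4 (sw): pack op=0x23:6|rd=6:3|rs=3:3|pad=0:4 = 0x8f30; little→ 30 8f

30 8F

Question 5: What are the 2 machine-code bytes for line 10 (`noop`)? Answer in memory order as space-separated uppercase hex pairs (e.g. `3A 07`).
10. noop fields op=0x30:6|pad=0:10 → word c000h → 00 c0

00 C0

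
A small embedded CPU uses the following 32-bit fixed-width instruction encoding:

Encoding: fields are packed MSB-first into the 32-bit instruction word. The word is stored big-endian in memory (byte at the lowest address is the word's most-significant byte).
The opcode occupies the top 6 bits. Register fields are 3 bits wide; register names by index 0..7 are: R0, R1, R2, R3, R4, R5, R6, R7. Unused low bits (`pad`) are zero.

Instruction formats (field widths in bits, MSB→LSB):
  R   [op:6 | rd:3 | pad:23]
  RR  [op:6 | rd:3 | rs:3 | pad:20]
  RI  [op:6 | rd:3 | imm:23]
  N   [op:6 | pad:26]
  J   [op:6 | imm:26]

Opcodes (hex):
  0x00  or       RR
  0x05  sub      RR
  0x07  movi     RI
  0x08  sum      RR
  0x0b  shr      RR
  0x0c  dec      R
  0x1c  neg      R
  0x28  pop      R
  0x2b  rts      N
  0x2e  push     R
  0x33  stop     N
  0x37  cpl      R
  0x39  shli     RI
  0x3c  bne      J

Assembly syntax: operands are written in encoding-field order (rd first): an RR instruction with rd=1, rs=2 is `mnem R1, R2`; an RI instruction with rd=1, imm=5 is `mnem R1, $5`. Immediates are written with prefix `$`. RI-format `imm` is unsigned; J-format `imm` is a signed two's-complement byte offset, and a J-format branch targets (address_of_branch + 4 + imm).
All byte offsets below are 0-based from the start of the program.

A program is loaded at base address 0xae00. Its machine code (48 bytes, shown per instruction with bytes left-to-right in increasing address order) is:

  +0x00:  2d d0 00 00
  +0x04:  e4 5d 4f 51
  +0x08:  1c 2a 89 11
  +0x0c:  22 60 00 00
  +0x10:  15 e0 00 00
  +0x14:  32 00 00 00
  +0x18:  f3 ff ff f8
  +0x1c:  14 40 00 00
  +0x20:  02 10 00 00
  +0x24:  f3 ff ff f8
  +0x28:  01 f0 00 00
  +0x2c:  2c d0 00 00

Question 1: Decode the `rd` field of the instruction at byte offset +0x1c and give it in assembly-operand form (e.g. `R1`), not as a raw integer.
R0

[1c] 14 40 00 00 → 0x14400000
  opcode bits[31:26]=0x5: sub/RR
  rd: (w>>23)&0x7=0x0 → R0
  rs: (w>>20)&0x7=0x4 → R4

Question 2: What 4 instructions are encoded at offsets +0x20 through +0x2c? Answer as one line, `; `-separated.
[20] 02 10 00 00 → 0x02100000
  opcode bits[31:26]=0x0: or/RR
  [25:23] rd=4 = R4
  [22:20] rs=1 = R1
[24] f3 ff ff f8 → 0xf3fffff8
  opcode bits[31:26]=0x3c: bne/J
  [25:0] imm=67108856 (s26→-8) = $-8
[28] 01 f0 00 00 → 0x01f00000
  opcode bits[31:26]=0x0: or/RR
  [25:23] rd=3 = R3
  [22:20] rs=7 = R7
[2c] 2c d0 00 00 → 0x2cd00000
  opcode bits[31:26]=0xb: shr/RR
  [25:23] rd=1 = R1
  [22:20] rs=5 = R5

or R4, R1; bne $-8; or R3, R7; shr R1, R5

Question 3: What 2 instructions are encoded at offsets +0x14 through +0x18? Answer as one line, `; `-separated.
dec R4; bne $-8

off 0x14: read 32 00 00 00 as big → 0x32000000
  opcode bits[31:26]=0xc: dec/R
  rd@[25:23]=0x4 ⇒ R4
off 0x18: read f3 ff ff f8 as big → 0xf3fffff8
  opcode bits[31:26]=0x3c: bne/J
  imm@[25:0]=0x3fffff8 (s26→-8) ⇒ $-8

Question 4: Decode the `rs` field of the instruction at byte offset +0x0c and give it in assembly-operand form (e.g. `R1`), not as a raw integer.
R6

[0c] 22 60 00 00 → 0x22600000
  opcode bits[31:26]=0x8: sum/RR
  rd: (w>>23)&0x7=0x4 → R4
  rs: (w>>20)&0x7=0x6 → R6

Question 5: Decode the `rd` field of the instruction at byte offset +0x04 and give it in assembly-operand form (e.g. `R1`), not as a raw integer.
[04] e4 5d 4f 51 → 0xe45d4f51
  op=0xe45d4f51>>26=0x39 ⇒ shli (RI)
  rd: (w>>23)&0x7=0x0 → R0
  imm: (w>>0)&0x7fffff=0x5d4f51 → $6115153

R0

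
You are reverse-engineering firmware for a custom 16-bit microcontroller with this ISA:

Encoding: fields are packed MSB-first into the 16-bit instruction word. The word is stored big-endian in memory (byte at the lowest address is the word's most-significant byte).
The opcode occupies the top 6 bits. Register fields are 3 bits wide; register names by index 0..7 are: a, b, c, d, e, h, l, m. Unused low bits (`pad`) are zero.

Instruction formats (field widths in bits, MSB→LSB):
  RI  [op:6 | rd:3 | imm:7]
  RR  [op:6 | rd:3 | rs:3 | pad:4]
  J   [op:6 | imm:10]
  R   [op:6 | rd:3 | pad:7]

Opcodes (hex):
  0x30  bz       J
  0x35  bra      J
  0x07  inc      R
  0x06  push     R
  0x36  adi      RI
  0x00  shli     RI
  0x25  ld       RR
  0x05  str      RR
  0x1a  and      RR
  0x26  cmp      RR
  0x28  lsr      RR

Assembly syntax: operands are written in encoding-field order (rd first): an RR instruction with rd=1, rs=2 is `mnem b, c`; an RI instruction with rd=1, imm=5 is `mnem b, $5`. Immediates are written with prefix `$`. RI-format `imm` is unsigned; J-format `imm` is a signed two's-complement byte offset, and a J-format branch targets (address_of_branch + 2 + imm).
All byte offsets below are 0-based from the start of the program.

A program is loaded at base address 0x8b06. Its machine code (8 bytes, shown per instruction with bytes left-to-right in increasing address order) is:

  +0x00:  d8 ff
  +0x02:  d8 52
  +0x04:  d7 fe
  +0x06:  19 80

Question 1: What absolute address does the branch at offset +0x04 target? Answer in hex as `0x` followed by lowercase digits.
@+04  big-endian(d7 fe) = 0xd7fe
  top 6b → 0x35 → bra [J]
  imm@[9:0]=0x3fe (s10→-2) ⇒ $-2
  target = base 0x8b06 + off 0x04 + 2 + imm -2 = 0x8b0a

0x8b0a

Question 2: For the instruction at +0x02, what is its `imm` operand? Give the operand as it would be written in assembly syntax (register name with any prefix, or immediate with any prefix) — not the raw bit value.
+0x02: d8 52 ⇒ word 0xd852 (big)
  opcode bits[15:10]=0x36: adi/RI
  [9:7] rd=0 = a
  [6:0] imm=82 = $82

$82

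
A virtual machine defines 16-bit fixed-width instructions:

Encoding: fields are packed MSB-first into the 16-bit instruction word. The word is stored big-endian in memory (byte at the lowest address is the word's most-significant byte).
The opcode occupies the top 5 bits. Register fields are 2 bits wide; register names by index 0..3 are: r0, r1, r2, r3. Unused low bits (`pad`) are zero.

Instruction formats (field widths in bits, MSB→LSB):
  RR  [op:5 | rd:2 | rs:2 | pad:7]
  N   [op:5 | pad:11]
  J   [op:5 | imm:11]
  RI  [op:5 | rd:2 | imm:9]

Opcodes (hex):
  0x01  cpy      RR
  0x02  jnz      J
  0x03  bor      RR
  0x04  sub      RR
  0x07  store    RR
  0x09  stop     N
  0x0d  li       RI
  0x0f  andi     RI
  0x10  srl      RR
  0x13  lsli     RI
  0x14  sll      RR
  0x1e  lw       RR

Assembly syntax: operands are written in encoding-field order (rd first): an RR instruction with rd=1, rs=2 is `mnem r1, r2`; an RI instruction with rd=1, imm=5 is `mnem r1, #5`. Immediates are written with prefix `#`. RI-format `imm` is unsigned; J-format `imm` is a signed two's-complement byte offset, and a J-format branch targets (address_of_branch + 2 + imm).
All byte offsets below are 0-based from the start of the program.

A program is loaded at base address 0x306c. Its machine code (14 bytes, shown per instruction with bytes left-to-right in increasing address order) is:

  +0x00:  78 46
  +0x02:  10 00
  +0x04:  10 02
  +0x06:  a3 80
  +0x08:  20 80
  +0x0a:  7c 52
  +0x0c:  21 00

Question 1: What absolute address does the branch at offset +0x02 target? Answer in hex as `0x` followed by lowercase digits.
@+02  big-endian(10 00) = 0x1000
  top 5b → 0x2 → jnz [J]
  [10:0] imm=0 = #0
  target = base 0x306c + off 0x02 + 2 + imm 0 = 0x3070

0x3070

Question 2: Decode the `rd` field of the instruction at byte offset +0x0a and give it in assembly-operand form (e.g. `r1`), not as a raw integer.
off 0x0a: read 7c 52 as big → 0x7c52
  op=0x7c52>>11=0xf ⇒ andi (RI)
  rd@[10:9]=0x2 ⇒ r2
  imm@[8:0]=0x52 ⇒ #82

r2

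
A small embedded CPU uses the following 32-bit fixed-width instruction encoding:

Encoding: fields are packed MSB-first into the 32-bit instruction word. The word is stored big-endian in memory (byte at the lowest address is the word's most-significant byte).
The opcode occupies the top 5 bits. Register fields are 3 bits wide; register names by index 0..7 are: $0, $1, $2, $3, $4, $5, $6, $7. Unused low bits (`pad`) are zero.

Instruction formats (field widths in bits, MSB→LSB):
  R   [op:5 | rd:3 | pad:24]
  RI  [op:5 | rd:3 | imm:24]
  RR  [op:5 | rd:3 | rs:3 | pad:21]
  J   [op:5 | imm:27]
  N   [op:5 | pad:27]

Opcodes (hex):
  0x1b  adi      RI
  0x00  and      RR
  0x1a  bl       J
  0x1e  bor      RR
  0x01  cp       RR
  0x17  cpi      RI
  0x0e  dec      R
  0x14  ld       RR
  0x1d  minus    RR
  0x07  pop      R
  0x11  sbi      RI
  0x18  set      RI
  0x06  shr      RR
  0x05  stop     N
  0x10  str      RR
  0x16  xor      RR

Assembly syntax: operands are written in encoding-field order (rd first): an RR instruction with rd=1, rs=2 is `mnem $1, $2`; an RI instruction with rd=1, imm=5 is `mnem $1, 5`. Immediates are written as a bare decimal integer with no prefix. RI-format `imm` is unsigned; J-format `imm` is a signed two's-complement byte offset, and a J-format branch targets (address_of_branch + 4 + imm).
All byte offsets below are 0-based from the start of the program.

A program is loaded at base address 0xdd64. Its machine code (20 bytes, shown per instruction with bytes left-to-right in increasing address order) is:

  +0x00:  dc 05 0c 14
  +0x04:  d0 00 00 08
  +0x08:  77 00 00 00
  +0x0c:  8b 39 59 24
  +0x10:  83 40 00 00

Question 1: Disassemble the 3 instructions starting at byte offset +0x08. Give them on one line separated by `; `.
off 0x08: read 77 00 00 00 as big → 0x77000000
  op=0x77000000>>27=0xe ⇒ dec (R)
  rd: (w>>24)&0x7=0x7 → $7
off 0x0c: read 8b 39 59 24 as big → 0x8b395924
  op=0x8b395924>>27=0x11 ⇒ sbi (RI)
  rd: (w>>24)&0x7=0x3 → $3
  imm: (w>>0)&0xffffff=0x395924 → 3758372
off 0x10: read 83 40 00 00 as big → 0x83400000
  op=0x83400000>>27=0x10 ⇒ str (RR)
  rd: (w>>24)&0x7=0x3 → $3
  rs: (w>>21)&0x7=0x2 → $2

dec $7; sbi $3, 3758372; str $3, $2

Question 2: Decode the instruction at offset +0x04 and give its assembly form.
bl 8

[04] d0 00 00 08 → 0xd0000008
  opcode bits[31:27]=0x1a: bl/J
  [26:0] imm=8 = 8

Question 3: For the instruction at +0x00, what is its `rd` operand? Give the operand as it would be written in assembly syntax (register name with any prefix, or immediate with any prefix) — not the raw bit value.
+0x00: dc 05 0c 14 ⇒ word 0xdc050c14 (big)
  opcode bits[31:27]=0x1b: adi/RI
  [26:24] rd=4 = $4
  [23:0] imm=330772 = 330772

$4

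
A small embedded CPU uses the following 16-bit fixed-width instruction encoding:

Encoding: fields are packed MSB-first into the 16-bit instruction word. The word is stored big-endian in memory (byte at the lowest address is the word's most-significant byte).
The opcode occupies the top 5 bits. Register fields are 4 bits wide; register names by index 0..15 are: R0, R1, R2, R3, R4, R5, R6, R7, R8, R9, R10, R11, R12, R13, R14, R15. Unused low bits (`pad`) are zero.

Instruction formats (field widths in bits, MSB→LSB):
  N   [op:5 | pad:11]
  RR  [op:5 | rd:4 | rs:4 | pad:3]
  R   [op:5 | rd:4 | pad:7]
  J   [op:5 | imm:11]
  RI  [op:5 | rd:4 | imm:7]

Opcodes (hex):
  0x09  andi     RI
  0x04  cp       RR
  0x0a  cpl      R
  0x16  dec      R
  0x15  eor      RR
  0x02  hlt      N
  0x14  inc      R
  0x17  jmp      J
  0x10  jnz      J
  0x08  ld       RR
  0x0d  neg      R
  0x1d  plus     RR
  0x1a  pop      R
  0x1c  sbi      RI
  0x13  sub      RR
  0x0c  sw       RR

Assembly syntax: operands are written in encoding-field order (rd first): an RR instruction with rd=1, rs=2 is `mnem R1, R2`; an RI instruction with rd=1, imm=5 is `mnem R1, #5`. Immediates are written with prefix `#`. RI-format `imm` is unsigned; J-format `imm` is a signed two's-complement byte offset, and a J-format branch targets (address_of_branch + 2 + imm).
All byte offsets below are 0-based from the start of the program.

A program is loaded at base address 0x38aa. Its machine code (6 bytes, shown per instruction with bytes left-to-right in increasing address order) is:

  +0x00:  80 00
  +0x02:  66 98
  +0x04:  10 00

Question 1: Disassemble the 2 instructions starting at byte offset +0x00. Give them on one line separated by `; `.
+0x00: 80 00 ⇒ word 0x8000 (big)
  op=0x8000>>11=0x10 ⇒ jnz (J)
  [10:0] imm=0 = #0
+0x02: 66 98 ⇒ word 0x6698 (big)
  op=0x6698>>11=0xc ⇒ sw (RR)
  [10:7] rd=13 = R13
  [6:3] rs=3 = R3

jnz #0; sw R13, R3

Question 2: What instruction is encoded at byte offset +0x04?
off 0x04: read 10 00 as big → 0x1000
  top 5b → 0x2 → hlt [N]

hlt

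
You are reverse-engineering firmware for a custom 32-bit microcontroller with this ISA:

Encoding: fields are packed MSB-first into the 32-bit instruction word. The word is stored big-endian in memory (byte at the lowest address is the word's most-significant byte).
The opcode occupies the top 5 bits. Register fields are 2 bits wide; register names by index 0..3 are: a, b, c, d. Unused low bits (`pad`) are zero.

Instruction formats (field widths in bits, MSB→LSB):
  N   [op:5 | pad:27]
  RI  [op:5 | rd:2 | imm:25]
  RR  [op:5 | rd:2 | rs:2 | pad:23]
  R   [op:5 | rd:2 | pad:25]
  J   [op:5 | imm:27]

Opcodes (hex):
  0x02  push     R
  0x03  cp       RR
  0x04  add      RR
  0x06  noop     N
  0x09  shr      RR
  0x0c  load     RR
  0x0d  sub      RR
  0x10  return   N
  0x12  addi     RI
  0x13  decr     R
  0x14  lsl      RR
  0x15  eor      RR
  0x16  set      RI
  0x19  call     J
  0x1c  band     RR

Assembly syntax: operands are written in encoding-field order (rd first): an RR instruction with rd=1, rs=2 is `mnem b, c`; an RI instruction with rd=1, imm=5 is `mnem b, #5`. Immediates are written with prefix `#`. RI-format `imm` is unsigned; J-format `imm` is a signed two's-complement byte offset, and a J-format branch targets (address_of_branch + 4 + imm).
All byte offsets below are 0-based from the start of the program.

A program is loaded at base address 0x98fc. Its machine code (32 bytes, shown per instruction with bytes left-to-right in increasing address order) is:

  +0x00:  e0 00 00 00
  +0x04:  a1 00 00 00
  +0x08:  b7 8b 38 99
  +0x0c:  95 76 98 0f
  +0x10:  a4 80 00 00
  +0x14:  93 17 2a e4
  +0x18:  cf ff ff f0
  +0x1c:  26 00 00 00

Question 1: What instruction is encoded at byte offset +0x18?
off 0x18: read cf ff ff f0 as big → 0xcffffff0
  op=0xcffffff0>>27=0x19 ⇒ call (J)
  imm@[26:0]=0x7fffff0 (s27→-16) ⇒ #-16

call #-16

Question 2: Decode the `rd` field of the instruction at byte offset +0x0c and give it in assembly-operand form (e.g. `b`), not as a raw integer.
c

[0c] 95 76 98 0f → 0x9576980f
  op=0x9576980f>>27=0x12 ⇒ addi (RI)
  rd: (w>>25)&0x3=0x2 → c
  imm: (w>>0)&0x1ffffff=0x176980f → #24549391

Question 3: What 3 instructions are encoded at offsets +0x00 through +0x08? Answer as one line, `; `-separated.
band a, a; lsl a, c; set d, #25901209

off 0x00: read e0 00 00 00 as big → 0xe0000000
  opcode bits[31:27]=0x1c: band/RR
  [26:25] rd=0 = a
  [24:23] rs=0 = a
off 0x04: read a1 00 00 00 as big → 0xa1000000
  opcode bits[31:27]=0x14: lsl/RR
  [26:25] rd=0 = a
  [24:23] rs=2 = c
off 0x08: read b7 8b 38 99 as big → 0xb78b3899
  opcode bits[31:27]=0x16: set/RI
  [26:25] rd=3 = d
  [24:0] imm=25901209 = #25901209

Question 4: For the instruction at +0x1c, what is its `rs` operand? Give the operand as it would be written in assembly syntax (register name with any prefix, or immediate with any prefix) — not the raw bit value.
a

off 0x1c: read 26 00 00 00 as big → 0x26000000
  top 5b → 0x4 → add [RR]
  rd@[26:25]=0x3 ⇒ d
  rs@[24:23]=0x0 ⇒ a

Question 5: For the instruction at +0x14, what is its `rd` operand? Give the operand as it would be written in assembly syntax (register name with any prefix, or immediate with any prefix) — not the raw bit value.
off 0x14: read 93 17 2a e4 as big → 0x93172ae4
  op=0x93172ae4>>27=0x12 ⇒ addi (RI)
  rd@[26:25]=0x1 ⇒ b
  imm@[24:0]=0x1172ae4 ⇒ #18295524

b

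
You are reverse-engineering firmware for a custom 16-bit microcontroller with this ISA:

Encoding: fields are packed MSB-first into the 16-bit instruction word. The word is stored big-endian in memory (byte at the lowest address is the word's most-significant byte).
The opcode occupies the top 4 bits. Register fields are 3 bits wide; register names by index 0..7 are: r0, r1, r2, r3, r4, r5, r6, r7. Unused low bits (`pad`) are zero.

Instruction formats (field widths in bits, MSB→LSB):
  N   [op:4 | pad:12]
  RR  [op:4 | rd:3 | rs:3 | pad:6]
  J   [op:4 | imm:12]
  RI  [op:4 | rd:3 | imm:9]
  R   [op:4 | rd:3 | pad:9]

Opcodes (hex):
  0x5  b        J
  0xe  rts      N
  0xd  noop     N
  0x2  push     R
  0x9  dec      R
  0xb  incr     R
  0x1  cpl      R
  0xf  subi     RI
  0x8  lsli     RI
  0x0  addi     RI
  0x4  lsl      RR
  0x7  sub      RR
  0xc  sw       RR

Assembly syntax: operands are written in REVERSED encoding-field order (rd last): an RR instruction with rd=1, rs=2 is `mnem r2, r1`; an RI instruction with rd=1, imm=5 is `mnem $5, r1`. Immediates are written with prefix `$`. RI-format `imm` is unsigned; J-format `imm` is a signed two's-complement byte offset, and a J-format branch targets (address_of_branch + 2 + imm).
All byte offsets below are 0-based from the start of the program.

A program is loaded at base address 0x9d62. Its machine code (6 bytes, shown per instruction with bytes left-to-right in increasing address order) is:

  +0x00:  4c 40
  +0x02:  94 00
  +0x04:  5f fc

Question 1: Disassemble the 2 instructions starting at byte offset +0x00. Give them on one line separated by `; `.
@+00  big-endian(4c 40) = 0x4c40
  opcode bits[15:12]=0x4: lsl/RR
  rd@[11:9]=0x6 ⇒ r6
  rs@[8:6]=0x1 ⇒ r1
@+02  big-endian(94 00) = 0x9400
  opcode bits[15:12]=0x9: dec/R
  rd@[11:9]=0x2 ⇒ r2

lsl r1, r6; dec r2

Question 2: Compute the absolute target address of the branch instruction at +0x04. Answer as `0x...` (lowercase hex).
0x9d64

[04] 5f fc → 0x5ffc
  opcode bits[15:12]=0x5: b/J
  imm@[11:0]=0xffc (s12→-4) ⇒ $-4
  target = base 0x9d62 + off 0x04 + 2 + imm -4 = 0x9d64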